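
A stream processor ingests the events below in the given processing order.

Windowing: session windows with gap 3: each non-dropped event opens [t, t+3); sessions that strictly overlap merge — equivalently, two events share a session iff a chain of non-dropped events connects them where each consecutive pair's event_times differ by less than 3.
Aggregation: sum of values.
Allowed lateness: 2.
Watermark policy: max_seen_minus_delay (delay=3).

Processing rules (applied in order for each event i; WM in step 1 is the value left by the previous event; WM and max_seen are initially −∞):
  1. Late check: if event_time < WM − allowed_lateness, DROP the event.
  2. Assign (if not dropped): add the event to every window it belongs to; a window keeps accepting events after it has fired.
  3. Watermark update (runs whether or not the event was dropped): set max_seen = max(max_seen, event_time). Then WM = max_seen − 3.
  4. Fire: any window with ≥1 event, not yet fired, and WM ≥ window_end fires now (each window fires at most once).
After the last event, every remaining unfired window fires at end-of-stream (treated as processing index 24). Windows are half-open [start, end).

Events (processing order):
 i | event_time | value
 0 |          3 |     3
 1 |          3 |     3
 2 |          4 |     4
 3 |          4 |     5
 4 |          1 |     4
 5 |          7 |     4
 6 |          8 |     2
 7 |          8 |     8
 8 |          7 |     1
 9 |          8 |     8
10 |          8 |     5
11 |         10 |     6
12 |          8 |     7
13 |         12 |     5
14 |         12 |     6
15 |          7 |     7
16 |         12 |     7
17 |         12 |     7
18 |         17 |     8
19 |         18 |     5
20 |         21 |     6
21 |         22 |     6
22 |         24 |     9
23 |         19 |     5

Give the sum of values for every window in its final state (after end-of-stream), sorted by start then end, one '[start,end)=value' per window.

i=0 t=3 v=3: → [3,6); WM=0
i=1 t=3 v=3: → [3,6); WM=0
i=2 t=4 v=4: → [3,7); WM=1
i=3 t=4 v=5: → [3,7); WM=1
i=4 t=1 v=4: → [1,7); WM=1
i=5 t=7 v=4: → [7,10); WM=4
i=6 t=8 v=2: → [7,11); WM=5
i=7 t=8 v=8: → [7,11); WM=5
i=8 t=7 v=1: → [7,11); WM=5
i=9 t=8 v=8: → [7,11); WM=5
i=10 t=8 v=5: → [7,11); WM=5
i=11 t=10 v=6: → [7,13); WM=7
i=12 t=8 v=7: → [7,13); WM=7
i=13 t=12 v=5: → [7,15); WM=9
i=14 t=12 v=6: → [7,15); WM=9
i=15 t=7 v=7: → [7,15); WM=9
i=16 t=12 v=7: → [7,15); WM=9
i=17 t=12 v=7: → [7,15); WM=9
i=18 t=17 v=8: → [17,20); WM=14
i=19 t=18 v=5: → [17,21); WM=15
i=20 t=21 v=6: → [21,24); WM=18
i=21 t=22 v=6: → [21,25); WM=19
i=22 t=24 v=9: → [21,27); WM=21
i=23 t=19 v=5: → [17,27); WM=21

[1,7)=19 [7,15)=73 [17,27)=39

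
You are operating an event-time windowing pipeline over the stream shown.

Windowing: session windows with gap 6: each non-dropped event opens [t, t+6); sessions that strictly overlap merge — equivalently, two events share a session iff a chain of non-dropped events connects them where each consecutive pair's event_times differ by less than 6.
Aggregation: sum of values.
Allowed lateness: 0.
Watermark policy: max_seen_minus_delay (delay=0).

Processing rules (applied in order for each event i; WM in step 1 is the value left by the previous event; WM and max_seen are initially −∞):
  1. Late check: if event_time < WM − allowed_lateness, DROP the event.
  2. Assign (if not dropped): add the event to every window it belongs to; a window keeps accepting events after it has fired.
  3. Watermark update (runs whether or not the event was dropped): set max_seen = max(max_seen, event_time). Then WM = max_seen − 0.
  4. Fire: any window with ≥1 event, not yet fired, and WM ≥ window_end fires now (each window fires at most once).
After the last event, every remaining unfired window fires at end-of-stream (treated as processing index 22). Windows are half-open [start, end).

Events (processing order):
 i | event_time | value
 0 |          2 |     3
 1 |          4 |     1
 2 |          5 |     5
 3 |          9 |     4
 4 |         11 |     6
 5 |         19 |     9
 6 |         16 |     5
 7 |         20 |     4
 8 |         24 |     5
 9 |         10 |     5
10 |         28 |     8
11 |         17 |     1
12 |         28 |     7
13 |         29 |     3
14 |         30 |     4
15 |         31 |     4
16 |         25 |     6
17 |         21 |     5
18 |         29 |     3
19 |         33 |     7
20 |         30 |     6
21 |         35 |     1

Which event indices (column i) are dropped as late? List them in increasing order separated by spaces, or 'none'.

i=0 t=2 v=3: → [2,8); WM=2
i=1 t=4 v=1: → [2,10); WM=4
i=2 t=5 v=5: → [2,11); WM=5
i=3 t=9 v=4: → [2,15); WM=9
i=4 t=11 v=6: → [2,17); WM=11
i=5 t=19 v=9: → [19,25); WM=19
i=6 t=16 v=5: DROP (t<19-0); WM=19
i=7 t=20 v=4: → [19,26); WM=20
i=8 t=24 v=5: → [19,30); WM=24
i=9 t=10 v=5: DROP (t<24-0); WM=24
i=10 t=28 v=8: → [19,34); WM=28
i=11 t=17 v=1: DROP (t<28-0); WM=28
i=12 t=28 v=7: → [19,34); WM=28
i=13 t=29 v=3: → [19,35); WM=29
i=14 t=30 v=4: → [19,36); WM=30
i=15 t=31 v=4: → [19,37); WM=31
i=16 t=25 v=6: DROP (t<31-0); WM=31
i=17 t=21 v=5: DROP (t<31-0); WM=31
i=18 t=29 v=3: DROP (t<31-0); WM=31
i=19 t=33 v=7: → [19,39); WM=33
i=20 t=30 v=6: DROP (t<33-0); WM=33
i=21 t=35 v=1: → [19,41); WM=35

6 9 11 16 17 18 20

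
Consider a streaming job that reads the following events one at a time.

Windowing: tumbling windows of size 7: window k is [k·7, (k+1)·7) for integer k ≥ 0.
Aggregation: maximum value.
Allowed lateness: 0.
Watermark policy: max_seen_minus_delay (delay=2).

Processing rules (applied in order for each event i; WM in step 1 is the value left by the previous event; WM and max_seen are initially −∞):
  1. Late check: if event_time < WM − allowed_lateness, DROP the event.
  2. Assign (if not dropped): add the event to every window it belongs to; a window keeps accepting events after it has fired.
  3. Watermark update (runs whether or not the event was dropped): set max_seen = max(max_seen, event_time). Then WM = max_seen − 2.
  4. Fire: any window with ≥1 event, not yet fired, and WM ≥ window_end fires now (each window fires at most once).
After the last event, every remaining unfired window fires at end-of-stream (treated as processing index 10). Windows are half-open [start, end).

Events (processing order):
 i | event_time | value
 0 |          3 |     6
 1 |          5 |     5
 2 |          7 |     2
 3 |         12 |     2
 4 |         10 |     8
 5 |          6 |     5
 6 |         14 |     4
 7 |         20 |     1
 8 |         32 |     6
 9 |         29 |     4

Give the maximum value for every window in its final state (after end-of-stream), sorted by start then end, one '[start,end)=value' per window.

[0,7)=6 [7,14)=8 [14,21)=4 [28,35)=6

i=0 t=3 v=6: → [0,7); WM=1
i=1 t=5 v=5: → [0,7); WM=3
i=2 t=7 v=2: → [7,14); WM=5
i=3 t=12 v=2: → [7,14); WM=10; [0,7) fires=6
i=4 t=10 v=8: → [7,14); WM=10
i=5 t=6 v=5: DROP (t<10-0); WM=10
i=6 t=14 v=4: → [14,21); WM=12
i=7 t=20 v=1: → [14,21); WM=18; [7,14) fires=8
i=8 t=32 v=6: → [28,35); WM=30; [14,21) fires=4
i=9 t=29 v=4: DROP (t<30-0); WM=30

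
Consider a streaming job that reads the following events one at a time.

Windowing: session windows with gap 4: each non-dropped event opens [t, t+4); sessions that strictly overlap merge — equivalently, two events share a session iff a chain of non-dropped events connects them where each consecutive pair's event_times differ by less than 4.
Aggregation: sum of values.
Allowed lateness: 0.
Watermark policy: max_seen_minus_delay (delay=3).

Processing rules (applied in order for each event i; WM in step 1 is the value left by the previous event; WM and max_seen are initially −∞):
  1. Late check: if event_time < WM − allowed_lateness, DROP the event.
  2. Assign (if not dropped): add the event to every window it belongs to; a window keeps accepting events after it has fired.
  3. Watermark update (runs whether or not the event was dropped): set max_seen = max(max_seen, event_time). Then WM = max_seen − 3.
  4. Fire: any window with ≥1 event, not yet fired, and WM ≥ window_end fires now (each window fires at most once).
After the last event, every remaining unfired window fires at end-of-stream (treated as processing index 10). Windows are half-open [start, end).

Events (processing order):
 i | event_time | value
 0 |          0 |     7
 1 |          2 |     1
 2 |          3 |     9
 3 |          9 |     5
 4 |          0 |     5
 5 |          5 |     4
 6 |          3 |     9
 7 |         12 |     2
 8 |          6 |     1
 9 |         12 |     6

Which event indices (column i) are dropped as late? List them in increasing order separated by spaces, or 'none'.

4 5 6 8

i=0 t=0 v=7: → [0,4); WM=-3
i=1 t=2 v=1: → [0,6); WM=-1
i=2 t=3 v=9: → [0,7); WM=0
i=3 t=9 v=5: → [9,13); WM=6
i=4 t=0 v=5: DROP (t<6-0); WM=6
i=5 t=5 v=4: DROP (t<6-0); WM=6
i=6 t=3 v=9: DROP (t<6-0); WM=6
i=7 t=12 v=2: → [9,16); WM=9
i=8 t=6 v=1: DROP (t<9-0); WM=9
i=9 t=12 v=6: → [9,16); WM=9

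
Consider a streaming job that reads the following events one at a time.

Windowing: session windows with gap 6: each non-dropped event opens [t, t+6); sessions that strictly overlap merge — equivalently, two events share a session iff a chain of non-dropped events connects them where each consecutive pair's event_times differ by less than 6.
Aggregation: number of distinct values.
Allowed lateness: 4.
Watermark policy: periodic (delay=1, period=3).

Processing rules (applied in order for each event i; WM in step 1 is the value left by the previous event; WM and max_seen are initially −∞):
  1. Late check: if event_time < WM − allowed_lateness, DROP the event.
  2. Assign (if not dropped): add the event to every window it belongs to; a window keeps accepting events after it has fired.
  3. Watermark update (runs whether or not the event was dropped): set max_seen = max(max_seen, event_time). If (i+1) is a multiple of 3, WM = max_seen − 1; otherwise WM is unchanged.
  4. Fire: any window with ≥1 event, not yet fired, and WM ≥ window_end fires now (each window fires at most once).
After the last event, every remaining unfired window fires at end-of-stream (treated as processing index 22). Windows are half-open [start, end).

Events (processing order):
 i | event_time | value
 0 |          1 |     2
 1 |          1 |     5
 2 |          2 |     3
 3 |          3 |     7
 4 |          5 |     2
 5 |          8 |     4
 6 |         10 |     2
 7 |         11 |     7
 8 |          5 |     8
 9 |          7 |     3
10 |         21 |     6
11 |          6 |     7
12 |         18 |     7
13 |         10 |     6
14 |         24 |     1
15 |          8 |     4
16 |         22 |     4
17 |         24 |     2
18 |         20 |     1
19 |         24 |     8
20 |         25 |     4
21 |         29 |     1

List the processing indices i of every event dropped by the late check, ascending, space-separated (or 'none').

13 15

i=0 t=1 v=2: → [1,7); WM=−∞
i=1 t=1 v=5: → [1,7); WM=−∞
i=2 t=2 v=3: → [1,8); WM=1
i=3 t=3 v=7: → [1,9); WM=1
i=4 t=5 v=2: → [1,11); WM=1
i=5 t=8 v=4: → [1,14); WM=7
i=6 t=10 v=2: → [1,16); WM=7
i=7 t=11 v=7: → [1,17); WM=7
i=8 t=5 v=8: → [1,17); WM=10
i=9 t=7 v=3: → [1,17); WM=10
i=10 t=21 v=6: → [21,27); WM=10
i=11 t=6 v=7: → [1,17); WM=20
i=12 t=18 v=7: → [18,27); WM=20
i=13 t=10 v=6: DROP (t<20-4); WM=20
i=14 t=24 v=1: → [18,30); WM=23
i=15 t=8 v=4: DROP (t<23-4); WM=23
i=16 t=22 v=4: → [18,30); WM=23
i=17 t=24 v=2: → [18,30); WM=23
i=18 t=20 v=1: → [18,30); WM=23
i=19 t=24 v=8: → [18,30); WM=23
i=20 t=25 v=4: → [18,31); WM=24
i=21 t=29 v=1: → [18,35); WM=24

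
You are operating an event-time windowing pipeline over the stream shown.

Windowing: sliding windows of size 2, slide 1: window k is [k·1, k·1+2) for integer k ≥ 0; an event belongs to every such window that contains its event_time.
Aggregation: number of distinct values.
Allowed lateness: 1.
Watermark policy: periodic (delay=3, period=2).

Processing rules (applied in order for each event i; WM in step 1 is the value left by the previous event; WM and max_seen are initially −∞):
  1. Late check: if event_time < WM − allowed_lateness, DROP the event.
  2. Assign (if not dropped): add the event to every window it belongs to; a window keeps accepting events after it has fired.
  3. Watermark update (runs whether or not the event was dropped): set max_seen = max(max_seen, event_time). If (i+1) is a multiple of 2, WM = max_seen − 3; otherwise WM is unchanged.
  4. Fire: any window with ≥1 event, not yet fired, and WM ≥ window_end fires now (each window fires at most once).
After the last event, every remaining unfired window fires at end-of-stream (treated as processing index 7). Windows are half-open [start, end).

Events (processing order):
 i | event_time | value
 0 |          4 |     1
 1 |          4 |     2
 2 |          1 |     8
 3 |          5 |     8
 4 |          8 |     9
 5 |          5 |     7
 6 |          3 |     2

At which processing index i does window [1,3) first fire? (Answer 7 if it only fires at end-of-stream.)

5

i=0 t=4 v=1: → [4,6),[3,5); WM=−∞
i=1 t=4 v=2: → [4,6),[3,5); WM=1
i=2 t=1 v=8: → [1,3),[0,2); WM=1
i=3 t=5 v=8: → [5,7),[4,6); WM=2; [0,2) fires=1
i=4 t=8 v=9: → [8,10),[7,9); WM=2
i=5 t=5 v=7: → [5,7),[4,6); WM=5; [1,3) fires=1 [3,5) fires=2
i=6 t=3 v=2: DROP (t<5-1); WM=5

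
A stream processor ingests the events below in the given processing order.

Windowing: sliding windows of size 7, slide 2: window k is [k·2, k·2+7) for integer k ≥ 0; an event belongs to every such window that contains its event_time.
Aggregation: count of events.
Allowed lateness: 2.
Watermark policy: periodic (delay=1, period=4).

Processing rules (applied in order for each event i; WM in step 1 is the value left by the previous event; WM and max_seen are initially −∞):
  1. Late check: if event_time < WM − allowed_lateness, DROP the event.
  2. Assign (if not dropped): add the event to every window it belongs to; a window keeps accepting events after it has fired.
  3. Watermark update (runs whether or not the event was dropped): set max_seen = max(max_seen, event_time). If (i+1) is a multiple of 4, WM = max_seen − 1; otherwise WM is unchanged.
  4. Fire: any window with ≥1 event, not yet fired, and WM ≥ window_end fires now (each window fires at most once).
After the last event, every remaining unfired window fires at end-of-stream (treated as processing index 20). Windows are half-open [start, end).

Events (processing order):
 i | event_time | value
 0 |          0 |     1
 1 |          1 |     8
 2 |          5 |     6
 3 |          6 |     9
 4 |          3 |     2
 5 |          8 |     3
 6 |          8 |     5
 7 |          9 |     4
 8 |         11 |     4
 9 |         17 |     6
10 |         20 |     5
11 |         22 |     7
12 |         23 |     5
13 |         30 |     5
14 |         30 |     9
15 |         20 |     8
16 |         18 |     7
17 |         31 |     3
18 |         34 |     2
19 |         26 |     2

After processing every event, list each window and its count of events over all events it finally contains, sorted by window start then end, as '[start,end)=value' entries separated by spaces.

[0,7)=5 [2,9)=5 [4,11)=5 [6,13)=5 [8,15)=4 [10,17)=1 [12,19)=1 [14,21)=3 [16,23)=4 [18,25)=4 [20,27)=4 [22,29)=2 [24,31)=2 [26,33)=3 [28,35)=4 [30,37)=4 [32,39)=1 [34,41)=1

i=0 t=0 v=1: → [0,7); WM=−∞
i=1 t=1 v=8: → [0,7); WM=−∞
i=2 t=5 v=6: → [4,11),[2,9),[0,7); WM=−∞
i=3 t=6 v=9: → [6,13),[4,11),[2,9),[0,7); WM=5
i=4 t=3 v=2: → [2,9),[0,7); WM=5
i=5 t=8 v=3: → [8,15),[6,13),[4,11),[2,9); WM=5
i=6 t=8 v=5: → [8,15),[6,13),[4,11),[2,9); WM=5
i=7 t=9 v=4: → [8,15),[6,13),[4,11); WM=8; [0,7) fires=5
i=8 t=11 v=4: → [10,17),[8,15),[6,13); WM=8
i=9 t=17 v=6: → [16,23),[14,21),[12,19); WM=8
i=10 t=20 v=5: → [20,27),[18,25),[16,23),[14,21); WM=8
i=11 t=22 v=7: → [22,29),[20,27),[18,25),[16,23); WM=21; [2,9) fires=5 [4,11) fires=5 [6,13) fires=5 [8,15) fires=4 [10,17) fires=1 [12,19) fires=1 [14,21) fires=2
i=12 t=23 v=5: → [22,29),[20,27),[18,25); WM=21
i=13 t=30 v=5: → [30,37),[28,35),[26,33),[24,31); WM=21
i=14 t=30 v=9: → [30,37),[28,35),[26,33),[24,31); WM=21
i=15 t=20 v=8: → [20,27),[18,25),[16,23),[14,21); WM=29; [16,23) fires=4 [18,25) fires=4 [20,27) fires=4 [22,29) fires=2
i=16 t=18 v=7: DROP (t<29-2); WM=29
i=17 t=31 v=3: → [30,37),[28,35),[26,33); WM=29
i=18 t=34 v=2: → [34,41),[32,39),[30,37),[28,35); WM=29
i=19 t=26 v=2: DROP (t<29-2); WM=33; [24,31) fires=2 [26,33) fires=3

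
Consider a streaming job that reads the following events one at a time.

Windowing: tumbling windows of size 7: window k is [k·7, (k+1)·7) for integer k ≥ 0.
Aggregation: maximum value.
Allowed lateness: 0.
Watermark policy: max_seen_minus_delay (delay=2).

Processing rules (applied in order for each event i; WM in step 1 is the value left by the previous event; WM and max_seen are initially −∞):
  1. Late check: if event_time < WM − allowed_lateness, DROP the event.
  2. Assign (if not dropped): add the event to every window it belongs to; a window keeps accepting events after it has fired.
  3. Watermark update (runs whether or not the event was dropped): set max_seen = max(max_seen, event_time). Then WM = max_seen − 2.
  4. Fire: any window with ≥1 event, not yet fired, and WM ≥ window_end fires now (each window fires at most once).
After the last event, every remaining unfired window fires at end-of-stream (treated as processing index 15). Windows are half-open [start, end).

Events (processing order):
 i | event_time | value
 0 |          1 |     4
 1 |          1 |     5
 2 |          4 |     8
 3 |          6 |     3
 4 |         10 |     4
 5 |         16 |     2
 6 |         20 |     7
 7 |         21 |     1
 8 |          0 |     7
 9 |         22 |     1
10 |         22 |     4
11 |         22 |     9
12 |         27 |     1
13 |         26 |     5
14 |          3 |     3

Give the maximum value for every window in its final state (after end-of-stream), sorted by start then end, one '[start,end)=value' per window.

i=0 t=1 v=4: → [0,7); WM=-1
i=1 t=1 v=5: → [0,7); WM=-1
i=2 t=4 v=8: → [0,7); WM=2
i=3 t=6 v=3: → [0,7); WM=4
i=4 t=10 v=4: → [7,14); WM=8; [0,7) fires=8
i=5 t=16 v=2: → [14,21); WM=14; [7,14) fires=4
i=6 t=20 v=7: → [14,21); WM=18
i=7 t=21 v=1: → [21,28); WM=19
i=8 t=0 v=7: DROP (t<19-0); WM=19
i=9 t=22 v=1: → [21,28); WM=20
i=10 t=22 v=4: → [21,28); WM=20
i=11 t=22 v=9: → [21,28); WM=20
i=12 t=27 v=1: → [21,28); WM=25; [14,21) fires=7
i=13 t=26 v=5: → [21,28); WM=25
i=14 t=3 v=3: DROP (t<25-0); WM=25

[0,7)=8 [7,14)=4 [14,21)=7 [21,28)=9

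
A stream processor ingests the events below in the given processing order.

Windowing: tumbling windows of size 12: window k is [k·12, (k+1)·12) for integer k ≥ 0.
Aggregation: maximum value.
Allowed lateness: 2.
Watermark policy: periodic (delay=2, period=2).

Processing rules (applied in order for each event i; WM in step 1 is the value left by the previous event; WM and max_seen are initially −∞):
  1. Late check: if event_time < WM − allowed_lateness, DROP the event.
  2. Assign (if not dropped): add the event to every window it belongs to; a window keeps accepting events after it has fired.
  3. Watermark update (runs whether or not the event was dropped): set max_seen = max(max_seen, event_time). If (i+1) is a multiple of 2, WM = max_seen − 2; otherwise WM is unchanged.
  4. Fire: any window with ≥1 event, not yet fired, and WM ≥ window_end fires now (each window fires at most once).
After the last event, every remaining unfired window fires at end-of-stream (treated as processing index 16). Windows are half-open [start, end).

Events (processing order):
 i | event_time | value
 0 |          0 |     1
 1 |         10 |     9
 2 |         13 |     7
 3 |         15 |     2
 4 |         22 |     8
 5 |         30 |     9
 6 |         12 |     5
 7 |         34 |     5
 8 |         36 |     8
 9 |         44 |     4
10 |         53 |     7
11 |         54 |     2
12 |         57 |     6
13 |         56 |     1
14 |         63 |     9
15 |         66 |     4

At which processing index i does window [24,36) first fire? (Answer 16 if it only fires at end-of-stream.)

i=0 t=0 v=1: → [0,12); WM=−∞
i=1 t=10 v=9: → [0,12); WM=8
i=2 t=13 v=7: → [12,24); WM=8
i=3 t=15 v=2: → [12,24); WM=13; [0,12) fires=9
i=4 t=22 v=8: → [12,24); WM=13
i=5 t=30 v=9: → [24,36); WM=28; [12,24) fires=8
i=6 t=12 v=5: DROP (t<28-2); WM=28
i=7 t=34 v=5: → [24,36); WM=32
i=8 t=36 v=8: → [36,48); WM=32
i=9 t=44 v=4: → [36,48); WM=42; [24,36) fires=9
i=10 t=53 v=7: → [48,60); WM=42
i=11 t=54 v=2: → [48,60); WM=52; [36,48) fires=8
i=12 t=57 v=6: → [48,60); WM=52
i=13 t=56 v=1: → [48,60); WM=55
i=14 t=63 v=9: → [60,72); WM=55
i=15 t=66 v=4: → [60,72); WM=64; [48,60) fires=7

9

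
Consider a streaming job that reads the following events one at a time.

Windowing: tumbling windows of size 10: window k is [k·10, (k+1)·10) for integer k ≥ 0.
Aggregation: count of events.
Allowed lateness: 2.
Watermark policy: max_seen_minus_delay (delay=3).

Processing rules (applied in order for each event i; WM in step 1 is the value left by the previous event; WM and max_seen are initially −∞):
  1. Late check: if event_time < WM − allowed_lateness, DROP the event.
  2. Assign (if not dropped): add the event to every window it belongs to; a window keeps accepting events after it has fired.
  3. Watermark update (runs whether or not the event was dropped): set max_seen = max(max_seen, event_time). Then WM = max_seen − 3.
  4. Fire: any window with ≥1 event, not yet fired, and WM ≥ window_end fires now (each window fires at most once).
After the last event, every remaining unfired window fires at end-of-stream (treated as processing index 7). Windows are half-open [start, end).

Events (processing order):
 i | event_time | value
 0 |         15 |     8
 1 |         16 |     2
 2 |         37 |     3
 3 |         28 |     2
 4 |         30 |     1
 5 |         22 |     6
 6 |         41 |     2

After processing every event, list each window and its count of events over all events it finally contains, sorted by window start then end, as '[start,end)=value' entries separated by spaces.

i=0 t=15 v=8: → [10,20); WM=12
i=1 t=16 v=2: → [10,20); WM=13
i=2 t=37 v=3: → [30,40); WM=34; [10,20) fires=2
i=3 t=28 v=2: DROP (t<34-2); WM=34
i=4 t=30 v=1: DROP (t<34-2); WM=34
i=5 t=22 v=6: DROP (t<34-2); WM=34
i=6 t=41 v=2: → [40,50); WM=38

[10,20)=2 [30,40)=1 [40,50)=1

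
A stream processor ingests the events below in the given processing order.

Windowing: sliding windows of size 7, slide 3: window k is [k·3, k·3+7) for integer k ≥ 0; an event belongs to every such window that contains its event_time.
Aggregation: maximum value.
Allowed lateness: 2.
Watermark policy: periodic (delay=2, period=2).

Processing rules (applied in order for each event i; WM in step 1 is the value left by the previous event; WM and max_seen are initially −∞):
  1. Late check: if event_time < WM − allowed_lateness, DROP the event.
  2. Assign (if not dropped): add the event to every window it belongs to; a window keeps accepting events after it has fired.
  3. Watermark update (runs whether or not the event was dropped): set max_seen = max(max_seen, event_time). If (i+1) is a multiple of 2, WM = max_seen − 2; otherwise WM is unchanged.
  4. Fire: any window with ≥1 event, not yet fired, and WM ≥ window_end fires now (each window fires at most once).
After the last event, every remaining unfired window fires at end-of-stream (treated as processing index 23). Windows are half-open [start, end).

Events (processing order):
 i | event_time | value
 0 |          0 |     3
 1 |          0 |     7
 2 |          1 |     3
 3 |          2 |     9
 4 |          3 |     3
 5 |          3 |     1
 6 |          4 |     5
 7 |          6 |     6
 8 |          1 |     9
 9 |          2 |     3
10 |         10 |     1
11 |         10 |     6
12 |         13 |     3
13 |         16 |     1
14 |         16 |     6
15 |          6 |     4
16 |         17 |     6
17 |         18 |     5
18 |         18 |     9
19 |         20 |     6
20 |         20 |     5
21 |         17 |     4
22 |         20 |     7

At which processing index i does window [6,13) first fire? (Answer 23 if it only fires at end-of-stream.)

i=0 t=0 v=3: → [0,7); WM=−∞
i=1 t=0 v=7: → [0,7); WM=-2
i=2 t=1 v=3: → [0,7); WM=-2
i=3 t=2 v=9: → [0,7); WM=0
i=4 t=3 v=3: → [3,10),[0,7); WM=0
i=5 t=3 v=1: → [3,10),[0,7); WM=1
i=6 t=4 v=5: → [3,10),[0,7); WM=1
i=7 t=6 v=6: → [6,13),[3,10),[0,7); WM=4
i=8 t=1 v=9: DROP (t<4-2); WM=4
i=9 t=2 v=3: → [0,7); WM=4
i=10 t=10 v=1: → [9,16),[6,13); WM=4
i=11 t=10 v=6: → [9,16),[6,13); WM=8; [0,7) fires=9
i=12 t=13 v=3: → [12,19),[9,16); WM=8
i=13 t=16 v=1: → [15,22),[12,19); WM=14; [3,10) fires=6 [6,13) fires=6
i=14 t=16 v=6: → [15,22),[12,19); WM=14
i=15 t=6 v=4: DROP (t<14-2); WM=14
i=16 t=17 v=6: → [15,22),[12,19); WM=14
i=17 t=18 v=5: → [18,25),[15,22),[12,19); WM=16; [9,16) fires=6
i=18 t=18 v=9: → [18,25),[15,22),[12,19); WM=16
i=19 t=20 v=6: → [18,25),[15,22); WM=18
i=20 t=20 v=5: → [18,25),[15,22); WM=18
i=21 t=17 v=4: → [15,22),[12,19); WM=18
i=22 t=20 v=7: → [18,25),[15,22); WM=18

13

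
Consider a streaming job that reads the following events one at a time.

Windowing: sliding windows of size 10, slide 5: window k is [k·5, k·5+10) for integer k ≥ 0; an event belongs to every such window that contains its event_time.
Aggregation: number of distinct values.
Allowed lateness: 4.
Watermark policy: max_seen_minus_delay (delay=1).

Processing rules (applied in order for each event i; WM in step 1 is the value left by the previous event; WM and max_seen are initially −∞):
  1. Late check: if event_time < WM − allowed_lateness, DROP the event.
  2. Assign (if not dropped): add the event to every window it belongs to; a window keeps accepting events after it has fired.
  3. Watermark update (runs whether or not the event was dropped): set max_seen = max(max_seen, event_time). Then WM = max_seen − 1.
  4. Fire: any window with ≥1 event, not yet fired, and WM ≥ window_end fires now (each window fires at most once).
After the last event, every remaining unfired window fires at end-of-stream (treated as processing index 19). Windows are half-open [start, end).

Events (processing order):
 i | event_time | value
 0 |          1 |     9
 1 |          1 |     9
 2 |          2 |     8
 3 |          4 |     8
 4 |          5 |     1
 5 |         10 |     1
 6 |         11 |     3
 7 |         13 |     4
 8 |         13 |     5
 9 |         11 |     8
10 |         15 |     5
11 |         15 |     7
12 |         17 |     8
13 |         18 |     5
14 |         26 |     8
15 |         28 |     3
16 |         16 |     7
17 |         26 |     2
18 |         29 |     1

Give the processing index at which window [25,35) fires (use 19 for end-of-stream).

i=0 t=1 v=9: → [0,10); WM=0
i=1 t=1 v=9: → [0,10); WM=0
i=2 t=2 v=8: → [0,10); WM=1
i=3 t=4 v=8: → [0,10); WM=3
i=4 t=5 v=1: → [5,15),[0,10); WM=4
i=5 t=10 v=1: → [10,20),[5,15); WM=9
i=6 t=11 v=3: → [10,20),[5,15); WM=10; [0,10) fires=3
i=7 t=13 v=4: → [10,20),[5,15); WM=12
i=8 t=13 v=5: → [10,20),[5,15); WM=12
i=9 t=11 v=8: → [10,20),[5,15); WM=12
i=10 t=15 v=5: → [15,25),[10,20); WM=14
i=11 t=15 v=7: → [15,25),[10,20); WM=14
i=12 t=17 v=8: → [15,25),[10,20); WM=16; [5,15) fires=5
i=13 t=18 v=5: → [15,25),[10,20); WM=17
i=14 t=26 v=8: → [25,35),[20,30); WM=25; [10,20) fires=6 [15,25) fires=3
i=15 t=28 v=3: → [25,35),[20,30); WM=27
i=16 t=16 v=7: DROP (t<27-4); WM=27
i=17 t=26 v=2: → [25,35),[20,30); WM=27
i=18 t=29 v=1: → [25,35),[20,30); WM=28

19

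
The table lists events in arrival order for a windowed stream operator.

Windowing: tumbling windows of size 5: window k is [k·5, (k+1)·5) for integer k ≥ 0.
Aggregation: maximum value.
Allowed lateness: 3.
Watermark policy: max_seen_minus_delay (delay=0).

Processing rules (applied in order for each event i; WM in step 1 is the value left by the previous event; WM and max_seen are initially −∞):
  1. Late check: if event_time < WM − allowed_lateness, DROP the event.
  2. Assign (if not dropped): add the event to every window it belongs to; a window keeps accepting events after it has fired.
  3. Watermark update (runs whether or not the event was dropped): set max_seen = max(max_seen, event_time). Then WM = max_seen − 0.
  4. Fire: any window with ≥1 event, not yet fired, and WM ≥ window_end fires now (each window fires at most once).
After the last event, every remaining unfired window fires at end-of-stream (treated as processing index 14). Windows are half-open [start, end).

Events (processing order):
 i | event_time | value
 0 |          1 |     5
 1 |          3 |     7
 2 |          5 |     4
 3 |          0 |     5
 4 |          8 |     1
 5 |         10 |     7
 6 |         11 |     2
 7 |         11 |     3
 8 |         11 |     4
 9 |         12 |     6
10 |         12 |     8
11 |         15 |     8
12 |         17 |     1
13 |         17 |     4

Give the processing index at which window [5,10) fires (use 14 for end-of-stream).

5

i=0 t=1 v=5: → [0,5); WM=1
i=1 t=3 v=7: → [0,5); WM=3
i=2 t=5 v=4: → [5,10); WM=5; [0,5) fires=7
i=3 t=0 v=5: DROP (t<5-3); WM=5
i=4 t=8 v=1: → [5,10); WM=8
i=5 t=10 v=7: → [10,15); WM=10; [5,10) fires=4
i=6 t=11 v=2: → [10,15); WM=11
i=7 t=11 v=3: → [10,15); WM=11
i=8 t=11 v=4: → [10,15); WM=11
i=9 t=12 v=6: → [10,15); WM=12
i=10 t=12 v=8: → [10,15); WM=12
i=11 t=15 v=8: → [15,20); WM=15; [10,15) fires=8
i=12 t=17 v=1: → [15,20); WM=17
i=13 t=17 v=4: → [15,20); WM=17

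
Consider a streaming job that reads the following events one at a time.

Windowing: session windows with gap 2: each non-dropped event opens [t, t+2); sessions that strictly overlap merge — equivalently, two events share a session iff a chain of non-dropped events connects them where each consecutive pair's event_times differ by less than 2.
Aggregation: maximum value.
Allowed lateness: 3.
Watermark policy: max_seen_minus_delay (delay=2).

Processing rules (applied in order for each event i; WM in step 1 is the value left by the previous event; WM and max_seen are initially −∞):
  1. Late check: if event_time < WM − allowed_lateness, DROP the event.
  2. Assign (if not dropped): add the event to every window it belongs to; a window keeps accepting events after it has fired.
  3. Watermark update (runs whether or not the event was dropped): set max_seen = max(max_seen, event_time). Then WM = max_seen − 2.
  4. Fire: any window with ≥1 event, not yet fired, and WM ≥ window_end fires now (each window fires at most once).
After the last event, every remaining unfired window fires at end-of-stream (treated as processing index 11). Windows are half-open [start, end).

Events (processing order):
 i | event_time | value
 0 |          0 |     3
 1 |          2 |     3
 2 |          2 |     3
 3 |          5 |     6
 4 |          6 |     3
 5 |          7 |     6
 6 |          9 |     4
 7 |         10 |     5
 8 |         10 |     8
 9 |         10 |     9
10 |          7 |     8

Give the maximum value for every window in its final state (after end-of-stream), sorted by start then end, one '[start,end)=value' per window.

i=0 t=0 v=3: → [0,2); WM=-2
i=1 t=2 v=3: → [2,4); WM=0
i=2 t=2 v=3: → [2,4); WM=0
i=3 t=5 v=6: → [5,7); WM=3
i=4 t=6 v=3: → [5,8); WM=4
i=5 t=7 v=6: → [5,9); WM=5
i=6 t=9 v=4: → [9,11); WM=7
i=7 t=10 v=5: → [9,12); WM=8
i=8 t=10 v=8: → [9,12); WM=8
i=9 t=10 v=9: → [9,12); WM=8
i=10 t=7 v=8: → [5,9); WM=8

[0,2)=3 [2,4)=3 [5,9)=8 [9,12)=9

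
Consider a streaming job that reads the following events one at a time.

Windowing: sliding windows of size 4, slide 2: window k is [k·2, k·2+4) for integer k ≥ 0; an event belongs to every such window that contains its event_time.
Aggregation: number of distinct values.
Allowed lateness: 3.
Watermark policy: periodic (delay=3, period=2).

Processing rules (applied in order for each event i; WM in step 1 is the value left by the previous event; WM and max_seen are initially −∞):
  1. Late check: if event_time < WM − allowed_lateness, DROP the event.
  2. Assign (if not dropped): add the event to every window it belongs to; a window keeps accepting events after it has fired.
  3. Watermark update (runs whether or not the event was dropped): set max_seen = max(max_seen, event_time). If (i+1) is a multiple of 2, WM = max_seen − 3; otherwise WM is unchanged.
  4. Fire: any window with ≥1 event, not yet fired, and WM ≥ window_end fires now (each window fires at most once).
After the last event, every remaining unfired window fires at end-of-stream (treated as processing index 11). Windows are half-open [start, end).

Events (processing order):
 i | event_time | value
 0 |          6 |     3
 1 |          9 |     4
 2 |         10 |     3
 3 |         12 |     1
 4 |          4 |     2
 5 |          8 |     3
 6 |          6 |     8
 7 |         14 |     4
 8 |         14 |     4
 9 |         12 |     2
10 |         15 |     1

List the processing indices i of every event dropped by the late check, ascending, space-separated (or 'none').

i=0 t=6 v=3: → [6,10),[4,8); WM=−∞
i=1 t=9 v=4: → [8,12),[6,10); WM=6
i=2 t=10 v=3: → [10,14),[8,12); WM=6
i=3 t=12 v=1: → [12,16),[10,14); WM=9; [4,8) fires=1
i=4 t=4 v=2: DROP (t<9-3); WM=9
i=5 t=8 v=3: → [8,12),[6,10); WM=9
i=6 t=6 v=8: → [6,10),[4,8); WM=9
i=7 t=14 v=4: → [14,18),[12,16); WM=11; [6,10) fires=3
i=8 t=14 v=4: → [14,18),[12,16); WM=11
i=9 t=12 v=2: → [12,16),[10,14); WM=11
i=10 t=15 v=1: → [14,18),[12,16); WM=11

4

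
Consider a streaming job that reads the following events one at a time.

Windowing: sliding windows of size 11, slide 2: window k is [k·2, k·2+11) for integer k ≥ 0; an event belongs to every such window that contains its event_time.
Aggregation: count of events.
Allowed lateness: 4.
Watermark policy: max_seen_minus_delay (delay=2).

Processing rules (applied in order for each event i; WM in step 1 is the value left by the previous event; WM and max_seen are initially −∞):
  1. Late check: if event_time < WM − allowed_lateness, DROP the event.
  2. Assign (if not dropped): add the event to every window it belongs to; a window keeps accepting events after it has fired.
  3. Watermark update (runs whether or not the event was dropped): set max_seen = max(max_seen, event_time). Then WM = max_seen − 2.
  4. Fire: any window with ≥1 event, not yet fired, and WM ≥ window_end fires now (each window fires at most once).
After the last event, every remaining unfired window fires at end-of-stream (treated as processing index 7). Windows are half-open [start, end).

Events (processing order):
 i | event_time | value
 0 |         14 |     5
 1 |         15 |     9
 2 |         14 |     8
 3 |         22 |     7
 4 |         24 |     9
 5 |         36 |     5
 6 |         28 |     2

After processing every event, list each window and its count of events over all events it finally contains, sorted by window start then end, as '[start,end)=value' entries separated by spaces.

i=0 t=14 v=5: → [14,25),[12,23),[10,21),[8,19),[6,17),[4,15); WM=12
i=1 t=15 v=9: → [14,25),[12,23),[10,21),[8,19),[6,17); WM=13
i=2 t=14 v=8: → [14,25),[12,23),[10,21),[8,19),[6,17),[4,15); WM=13
i=3 t=22 v=7: → [22,33),[20,31),[18,29),[16,27),[14,25),[12,23); WM=20; [4,15) fires=2 [6,17) fires=3 [8,19) fires=3
i=4 t=24 v=9: → [24,35),[22,33),[20,31),[18,29),[16,27),[14,25); WM=22; [10,21) fires=3
i=5 t=36 v=5: → [36,47),[34,45),[32,43),[30,41),[28,39),[26,37); WM=34; [12,23) fires=4 [14,25) fires=5 [16,27) fires=2 [18,29) fires=2 [20,31) fires=2 [22,33) fires=2
i=6 t=28 v=2: DROP (t<34-4); WM=34

[4,15)=2 [6,17)=3 [8,19)=3 [10,21)=3 [12,23)=4 [14,25)=5 [16,27)=2 [18,29)=2 [20,31)=2 [22,33)=2 [24,35)=1 [26,37)=1 [28,39)=1 [30,41)=1 [32,43)=1 [34,45)=1 [36,47)=1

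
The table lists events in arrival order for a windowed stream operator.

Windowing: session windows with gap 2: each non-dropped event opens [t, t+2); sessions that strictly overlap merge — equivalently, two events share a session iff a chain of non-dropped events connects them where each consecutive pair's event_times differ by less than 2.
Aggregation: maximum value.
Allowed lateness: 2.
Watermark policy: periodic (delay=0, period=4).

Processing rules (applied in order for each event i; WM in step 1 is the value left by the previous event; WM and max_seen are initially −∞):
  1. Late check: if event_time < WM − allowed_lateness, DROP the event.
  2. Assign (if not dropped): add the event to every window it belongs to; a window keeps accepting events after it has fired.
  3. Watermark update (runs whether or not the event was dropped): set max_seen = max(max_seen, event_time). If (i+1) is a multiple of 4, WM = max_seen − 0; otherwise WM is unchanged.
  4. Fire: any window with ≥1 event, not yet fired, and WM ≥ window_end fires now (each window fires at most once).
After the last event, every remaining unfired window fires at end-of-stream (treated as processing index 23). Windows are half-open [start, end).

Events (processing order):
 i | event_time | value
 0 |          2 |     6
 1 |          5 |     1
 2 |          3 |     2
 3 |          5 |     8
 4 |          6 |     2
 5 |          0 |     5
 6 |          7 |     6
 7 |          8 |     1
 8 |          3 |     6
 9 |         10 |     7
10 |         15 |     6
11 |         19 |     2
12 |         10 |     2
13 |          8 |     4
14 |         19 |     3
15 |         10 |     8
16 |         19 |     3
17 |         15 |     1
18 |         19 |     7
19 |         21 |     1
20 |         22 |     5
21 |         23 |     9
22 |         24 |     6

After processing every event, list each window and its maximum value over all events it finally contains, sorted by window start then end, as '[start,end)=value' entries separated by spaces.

[2,5)=6 [5,10)=8 [10,12)=7 [15,17)=6 [19,21)=7 [21,26)=9

i=0 t=2 v=6: → [2,4); WM=−∞
i=1 t=5 v=1: → [5,7); WM=−∞
i=2 t=3 v=2: → [2,5); WM=−∞
i=3 t=5 v=8: → [5,7); WM=5
i=4 t=6 v=2: → [5,8); WM=5
i=5 t=0 v=5: DROP (t<5-2); WM=5
i=6 t=7 v=6: → [5,9); WM=5
i=7 t=8 v=1: → [5,10); WM=8
i=8 t=3 v=6: DROP (t<8-2); WM=8
i=9 t=10 v=7: → [10,12); WM=8
i=10 t=15 v=6: → [15,17); WM=8
i=11 t=19 v=2: → [19,21); WM=19
i=12 t=10 v=2: DROP (t<19-2); WM=19
i=13 t=8 v=4: DROP (t<19-2); WM=19
i=14 t=19 v=3: → [19,21); WM=19
i=15 t=10 v=8: DROP (t<19-2); WM=19
i=16 t=19 v=3: → [19,21); WM=19
i=17 t=15 v=1: DROP (t<19-2); WM=19
i=18 t=19 v=7: → [19,21); WM=19
i=19 t=21 v=1: → [21,23); WM=21
i=20 t=22 v=5: → [21,24); WM=21
i=21 t=23 v=9: → [21,25); WM=21
i=22 t=24 v=6: → [21,26); WM=21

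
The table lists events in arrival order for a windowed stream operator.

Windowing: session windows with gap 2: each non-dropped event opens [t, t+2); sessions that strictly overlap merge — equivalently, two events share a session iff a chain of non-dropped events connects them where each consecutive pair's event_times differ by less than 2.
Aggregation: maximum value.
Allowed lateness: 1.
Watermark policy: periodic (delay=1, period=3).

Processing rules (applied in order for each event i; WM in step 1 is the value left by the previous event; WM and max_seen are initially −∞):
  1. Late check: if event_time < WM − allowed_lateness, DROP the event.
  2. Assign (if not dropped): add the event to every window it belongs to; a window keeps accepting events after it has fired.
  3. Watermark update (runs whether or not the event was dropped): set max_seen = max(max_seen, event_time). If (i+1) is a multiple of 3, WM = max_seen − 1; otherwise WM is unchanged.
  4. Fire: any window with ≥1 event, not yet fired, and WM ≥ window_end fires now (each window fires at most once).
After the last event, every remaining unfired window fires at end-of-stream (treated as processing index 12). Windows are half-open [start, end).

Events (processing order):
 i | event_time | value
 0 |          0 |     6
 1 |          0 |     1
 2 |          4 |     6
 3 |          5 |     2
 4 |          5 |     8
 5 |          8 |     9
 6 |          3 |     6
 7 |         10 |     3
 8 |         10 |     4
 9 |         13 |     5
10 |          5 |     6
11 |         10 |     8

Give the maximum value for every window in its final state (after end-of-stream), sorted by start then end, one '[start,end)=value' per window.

[0,2)=6 [4,7)=8 [8,10)=9 [10,12)=8 [13,15)=5

i=0 t=0 v=6: → [0,2); WM=−∞
i=1 t=0 v=1: → [0,2); WM=−∞
i=2 t=4 v=6: → [4,6); WM=3
i=3 t=5 v=2: → [4,7); WM=3
i=4 t=5 v=8: → [4,7); WM=3
i=5 t=8 v=9: → [8,10); WM=7
i=6 t=3 v=6: DROP (t<7-1); WM=7
i=7 t=10 v=3: → [10,12); WM=7
i=8 t=10 v=4: → [10,12); WM=9
i=9 t=13 v=5: → [13,15); WM=9
i=10 t=5 v=6: DROP (t<9-1); WM=9
i=11 t=10 v=8: → [10,12); WM=12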